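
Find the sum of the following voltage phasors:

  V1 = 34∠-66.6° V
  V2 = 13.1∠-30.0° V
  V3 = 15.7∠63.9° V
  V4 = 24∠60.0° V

Step 1 — Convert each phasor to rectangular form:
  V1 = 34·(cos(-66.6°) + j·sin(-66.6°)) = 13.5 - j31.2 V
  V2 = 13.1·(cos(-30.0°) + j·sin(-30.0°)) = 11.34 - j6.55 V
  V3 = 15.7·(cos(63.9°) + j·sin(63.9°)) = 6.907 + j14.1 V
  V4 = 24·(cos(60.0°) + j·sin(60.0°)) = 12 + j20.78 V
Step 2 — Sum components: V_total = 43.76 - j2.87 V.
Step 3 — Convert to polar: |V_total| = 43.85 V, ∠V_total = -3.8°.

V_total = 43.85∠-3.8° V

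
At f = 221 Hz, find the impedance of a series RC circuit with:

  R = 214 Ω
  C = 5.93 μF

Step 1 — Angular frequency: ω = 2π·f = 2π·221 = 1389 rad/s.
Step 2 — Component impedances:
  R: Z = R = 214 Ω
  C: Z = 1/(jωC) = -j/(ω·C) = 0 - j121.4 Ω
Step 3 — Series combination: Z_total = R + C = 214 - j121.4 Ω = 246.1∠-29.6° Ω.

Z = 214 - j121.4 Ω = 246.1∠-29.6° Ω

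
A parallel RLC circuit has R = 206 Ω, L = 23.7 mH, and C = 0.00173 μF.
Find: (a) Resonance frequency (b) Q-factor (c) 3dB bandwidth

Step 1 — Resonance: ω₀ = 1/√(LC) = 1/√(0.0237·1.73e-09) = 1.562e+05 rad/s.
Step 2 — f₀ = ω₀/(2π) = 2.486e+04 Hz.
Step 3 — Parallel Q: Q = R/(ω₀L) = 206/(1.562e+05·0.0237) = 0.05566.
Step 4 — Bandwidth: Δω = ω₀/Q = 2.806e+06 rad/s; BW = Δω/(2π) = 4.466e+05 Hz.

(a) f₀ = 2.486e+04 Hz  (b) Q = 0.05566  (c) BW = 4.466e+05 Hz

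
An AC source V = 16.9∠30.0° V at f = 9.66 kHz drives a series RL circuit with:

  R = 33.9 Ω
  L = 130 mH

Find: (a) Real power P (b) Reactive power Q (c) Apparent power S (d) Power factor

Step 1 — Angular frequency: ω = 2π·f = 2π·9660 = 6.07e+04 rad/s.
Step 2 — Component impedances:
  R: Z = R = 33.9 Ω
  L: Z = jωL = j·6.07e+04·0.13 = 0 + j7890 Ω
Step 3 — Series combination: Z_total = R + L = 33.9 + j7890 Ω = 7890∠89.8° Ω.
Step 4 — Source phasor: V = 16.9∠30.0° V = 14.64 + j8.45 V.
Step 5 — Current: I = V / Z = 0.001079 - j0.00185 A = 0.002142∠-59.8° A.
Step 6 — Complex power: S = V·I* = 0.0001555 + j0.0362 VA.
Step 7 — Real power: P = Re(S) = 0.0001555 W.
Step 8 — Reactive power: Q = Im(S) = 0.0362 VAR.
Step 9 — Apparent power: |S| = 0.0362 VA.
Step 10 — Power factor: PF = P/|S| = 0.004296 (lagging).

(a) P = 0.0001555 W  (b) Q = 0.0362 VAR  (c) S = 0.0362 VA  (d) PF = 0.004296 (lagging)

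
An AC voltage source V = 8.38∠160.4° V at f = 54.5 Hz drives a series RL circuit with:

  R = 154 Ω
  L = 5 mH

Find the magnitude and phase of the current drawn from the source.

Step 1 — Angular frequency: ω = 2π·f = 2π·54.5 = 342.4 rad/s.
Step 2 — Component impedances:
  R: Z = R = 154 Ω
  L: Z = jωL = j·342.4·0.005 = 0 + j1.712 Ω
Step 3 — Series combination: Z_total = R + L = 154 + j1.712 Ω = 154∠0.6° Ω.
Step 4 — Source phasor: V = 8.38∠160.4° V = -7.894 + j2.811 V.
Step 5 — Ohm's law: I = V / Z_total = (-7.894 + j2.811) / (154 + j1.712) = -0.05105 + j0.01882 A.
Step 6 — Convert to polar: |I| = 0.05441 A, ∠I = 159.8°.

I = 0.05441∠159.8° A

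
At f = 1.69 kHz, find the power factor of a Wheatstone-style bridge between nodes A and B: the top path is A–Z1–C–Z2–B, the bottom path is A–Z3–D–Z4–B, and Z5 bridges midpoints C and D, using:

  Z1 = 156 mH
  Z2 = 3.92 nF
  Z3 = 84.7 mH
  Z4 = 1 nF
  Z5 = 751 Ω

Step 1 — Angular frequency: ω = 2π·f = 2π·1690 = 1.062e+04 rad/s.
Step 2 — Component impedances:
  Z1: Z = jωL = j·1.062e+04·0.156 = 0 + j1656 Ω
  Z2: Z = 1/(jωC) = -j/(ω·C) = 0 - j2.402e+04 Ω
  Z3: Z = jωL = j·1.062e+04·0.0847 = 0 + j899.4 Ω
  Z4: Z = 1/(jωC) = -j/(ω·C) = 0 - j9.417e+04 Ω
  Z5: Z = R = 751 Ω
Step 3 — Bridge requires nodal analysis (the Z5 bridge couples midpoints C and D, so the two paths cannot be reduced to a simple series/parallel combination). Setting node B to ground and injecting 1 A at node A, the 3-node admittance system at A, C, D solves to V_A = Z_AB = 137.3 - j1.852e+04 Ω = 1.852e+04∠-89.6° Ω.
Step 4 — Power factor: PF = cos(φ) = Re(Z)/|Z| = 137.28/18519 = 0.007413.
Step 5 — Type: Im(Z) = -1.852e+04 ⇒ leading (phase φ = -89.6°).

PF = 0.007413 (leading, φ = -89.6°)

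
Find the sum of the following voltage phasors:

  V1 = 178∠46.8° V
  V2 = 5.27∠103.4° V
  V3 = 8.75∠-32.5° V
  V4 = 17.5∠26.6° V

Step 1 — Convert each phasor to rectangular form:
  V1 = 178·(cos(46.8°) + j·sin(46.8°)) = 121.8 + j129.8 V
  V2 = 5.27·(cos(103.4°) + j·sin(103.4°)) = -1.221 + j5.127 V
  V3 = 8.75·(cos(-32.5°) + j·sin(-32.5°)) = 7.38 - j4.701 V
  V4 = 17.5·(cos(26.6°) + j·sin(26.6°)) = 15.65 + j7.836 V
Step 2 — Sum components: V_total = 143.7 + j138 V.
Step 3 — Convert to polar: |V_total| = 199.2 V, ∠V_total = 43.9°.

V_total = 199.2∠43.9° V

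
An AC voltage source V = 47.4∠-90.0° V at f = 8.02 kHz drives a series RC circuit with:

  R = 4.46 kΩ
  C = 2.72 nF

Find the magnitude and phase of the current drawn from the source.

Step 1 — Angular frequency: ω = 2π·f = 2π·8020 = 5.039e+04 rad/s.
Step 2 — Component impedances:
  R: Z = R = 4460 Ω
  C: Z = 1/(jωC) = -j/(ω·C) = 0 - j7296 Ω
Step 3 — Series combination: Z_total = R + C = 4460 - j7296 Ω = 8551∠-58.6° Ω.
Step 4 — Source phasor: V = 47.4∠-90.0° V = 0 - j47.4 V.
Step 5 — Ohm's law: I = V / Z_total = (0 - j47.4) / (4460 - j7296) = 0.004729 - j0.002891 A.
Step 6 — Convert to polar: |I| = 0.005543 A, ∠I = -31.4°.

I = 0.005543∠-31.4° A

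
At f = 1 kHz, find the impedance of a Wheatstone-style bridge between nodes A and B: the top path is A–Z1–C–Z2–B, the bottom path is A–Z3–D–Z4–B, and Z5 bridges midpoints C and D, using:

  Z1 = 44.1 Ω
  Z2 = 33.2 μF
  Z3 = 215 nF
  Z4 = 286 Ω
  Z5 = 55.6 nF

Step 1 — Angular frequency: ω = 2π·f = 2π·1000 = 6283 rad/s.
Step 2 — Component impedances:
  Z1: Z = R = 44.1 Ω
  Z2: Z = 1/(jωC) = -j/(ω·C) = 0 - j4.794 Ω
  Z3: Z = 1/(jωC) = -j/(ω·C) = 0 - j740.3 Ω
  Z4: Z = R = 286 Ω
  Z5: Z = 1/(jωC) = -j/(ω·C) = 0 - j2862 Ω
Step 3 — Bridge requires nodal analysis (the Z5 bridge couples midpoints C and D, so the two paths cannot be reduced to a simple series/parallel combination). Setting node B to ground and injecting 1 A at node A, the 3-node admittance system at A, C, D solves to V_A = Z_AB = 42.78 - j6.659 Ω = 43.29∠-8.8° Ω.

Z = 42.78 - j6.659 Ω = 43.29∠-8.8° Ω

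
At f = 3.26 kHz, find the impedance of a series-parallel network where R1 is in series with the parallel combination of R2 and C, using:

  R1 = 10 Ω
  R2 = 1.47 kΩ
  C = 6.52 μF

Step 1 — Angular frequency: ω = 2π·f = 2π·3260 = 2.048e+04 rad/s.
Step 2 — Component impedances:
  R1: Z = R = 10 Ω
  R2: Z = R = 1470 Ω
  C: Z = 1/(jωC) = -j/(ω·C) = 0 - j7.488 Ω
Step 3 — Parallel branch: R2 || C = 1/(1/R2 + 1/C) = 0.03814 - j7.488 Ω.
Step 4 — Series with R1: Z_total = R1 + (R2 || C) = 10.04 - j7.488 Ω = 12.52∠-36.7° Ω.

Z = 10.04 - j7.488 Ω = 12.52∠-36.7° Ω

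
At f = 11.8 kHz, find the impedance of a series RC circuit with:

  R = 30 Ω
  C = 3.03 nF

Step 1 — Angular frequency: ω = 2π·f = 2π·1.18e+04 = 7.414e+04 rad/s.
Step 2 — Component impedances:
  R: Z = R = 30 Ω
  C: Z = 1/(jωC) = -j/(ω·C) = 0 - j4451 Ω
Step 3 — Series combination: Z_total = R + C = 30 - j4451 Ω = 4451∠-89.6° Ω.

Z = 30 - j4451 Ω = 4451∠-89.6° Ω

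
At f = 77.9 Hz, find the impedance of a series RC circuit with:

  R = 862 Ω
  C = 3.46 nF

Step 1 — Angular frequency: ω = 2π·f = 2π·77.9 = 489.5 rad/s.
Step 2 — Component impedances:
  R: Z = R = 862 Ω
  C: Z = 1/(jωC) = -j/(ω·C) = 0 - j5.905e+05 Ω
Step 3 — Series combination: Z_total = R + C = 862 - j5.905e+05 Ω = 5.905e+05∠-89.9° Ω.

Z = 862 - j5.905e+05 Ω = 5.905e+05∠-89.9° Ω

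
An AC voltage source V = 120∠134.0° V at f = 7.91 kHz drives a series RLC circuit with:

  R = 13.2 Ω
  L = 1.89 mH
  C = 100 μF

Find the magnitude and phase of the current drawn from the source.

Step 1 — Angular frequency: ω = 2π·f = 2π·7910 = 4.97e+04 rad/s.
Step 2 — Component impedances:
  R: Z = R = 13.2 Ω
  L: Z = jωL = j·4.97e+04·0.00189 = 0 + j93.93 Ω
  C: Z = 1/(jωC) = -j/(ω·C) = 0 - j0.2012 Ω
Step 3 — Series combination: Z_total = R + L + C = 13.2 + j93.73 Ω = 94.66∠82.0° Ω.
Step 4 — Source phasor: V = 120∠134.0° V = -83.36 + j86.32 V.
Step 5 — Ohm's law: I = V / Z_total = (-83.36 + j86.32) / (13.2 + j93.73) = 0.7802 + j0.9992 A.
Step 6 — Convert to polar: |I| = 1.268 A, ∠I = 52.0°.

I = 1.268∠52.0° A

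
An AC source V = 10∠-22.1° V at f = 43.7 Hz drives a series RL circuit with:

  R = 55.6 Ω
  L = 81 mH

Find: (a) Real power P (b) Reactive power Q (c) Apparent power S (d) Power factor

Step 1 — Angular frequency: ω = 2π·f = 2π·43.7 = 274.6 rad/s.
Step 2 — Component impedances:
  R: Z = R = 55.6 Ω
  L: Z = jωL = j·274.6·0.081 = 0 + j22.24 Ω
Step 3 — Series combination: Z_total = R + L = 55.6 + j22.24 Ω = 59.88∠21.8° Ω.
Step 4 — Source phasor: V = 10∠-22.1° V = 9.265 - j3.762 V.
Step 5 — Current: I = V / Z = 0.1203 - j0.1158 A = 0.167∠-43.9° A.
Step 6 — Complex power: S = V·I* = 1.55 + j0.6202 VA.
Step 7 — Real power: P = Re(S) = 1.55 W.
Step 8 — Reactive power: Q = Im(S) = 0.6202 VAR.
Step 9 — Apparent power: |S| = 1.67 VA.
Step 10 — Power factor: PF = P/|S| = 0.9285 (lagging).

(a) P = 1.55 W  (b) Q = 0.6202 VAR  (c) S = 1.67 VA  (d) PF = 0.9285 (lagging)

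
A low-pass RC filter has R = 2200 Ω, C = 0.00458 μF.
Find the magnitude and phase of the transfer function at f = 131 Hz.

Step 1 — Angular frequency: ω = 2π·131 = 823.1 rad/s.
Step 2 — Transfer function: H(jω) = 1/(1 + jωRC).
Step 3 — Denominator: 1 + jωRC = 1 + j·823.1·2200·4.58e-09 = 1 + j0.008294.
Step 4 — H = 0.9999 - j0.008293.
Step 5 — Magnitude: |H| = 1 (-0.0 dB); phase: φ = -0.5°.

|H| = 1 (-0.0 dB), φ = -0.5°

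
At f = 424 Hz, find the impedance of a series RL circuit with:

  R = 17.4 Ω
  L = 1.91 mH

Step 1 — Angular frequency: ω = 2π·f = 2π·424 = 2664 rad/s.
Step 2 — Component impedances:
  R: Z = R = 17.4 Ω
  L: Z = jωL = j·2664·0.00191 = 0 + j5.088 Ω
Step 3 — Series combination: Z_total = R + L = 17.4 + j5.088 Ω = 18.13∠16.3° Ω.

Z = 17.4 + j5.088 Ω = 18.13∠16.3° Ω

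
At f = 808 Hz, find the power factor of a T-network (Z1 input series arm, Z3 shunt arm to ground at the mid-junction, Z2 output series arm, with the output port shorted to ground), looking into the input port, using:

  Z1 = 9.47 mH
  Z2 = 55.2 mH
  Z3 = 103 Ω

Step 1 — Angular frequency: ω = 2π·f = 2π·808 = 5077 rad/s.
Step 2 — Component impedances:
  Z1: Z = jωL = j·5077·0.00947 = 0 + j48.08 Ω
  Z2: Z = jωL = j·5077·0.0552 = 0 + j280.2 Ω
  Z3: Z = R = 103 Ω
Step 3 — With the output port shorted to ground, the output series arm Z2 runs from the junction to ground; the shunt arm Z3 also runs from the junction to ground. They appear in parallel: Z3 || Z2 = 90.74 + j33.35 Ω.
Step 4 — Series with input arm Z1: Z_in = Z1 + (Z3 || Z2) = 90.74 + j81.43 Ω = 121.9∠41.9° Ω.
Step 5 — Power factor: PF = cos(φ) = Re(Z)/|Z| = 90.742/121.92 = 0.7443.
Step 6 — Type: Im(Z) = 81.43 ⇒ lagging (phase φ = 41.9°).

PF = 0.7443 (lagging, φ = 41.9°)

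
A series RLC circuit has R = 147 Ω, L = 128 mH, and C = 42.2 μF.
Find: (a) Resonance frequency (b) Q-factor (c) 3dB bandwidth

Step 1 — Resonance: ω₀ = 1/√(LC) = 1/√(0.128·4.22e-05) = 430.3 rad/s.
Step 2 — f₀ = ω₀/(2π) = 68.48 Hz.
Step 3 — Series Q: Q = ω₀L/R = 430.3·0.128/147 = 0.3747.
Step 4 — Bandwidth: Δω = ω₀/Q = 1148 rad/s; BW = Δω/(2π) = 182.8 Hz.

(a) f₀ = 68.48 Hz  (b) Q = 0.3747  (c) BW = 182.8 Hz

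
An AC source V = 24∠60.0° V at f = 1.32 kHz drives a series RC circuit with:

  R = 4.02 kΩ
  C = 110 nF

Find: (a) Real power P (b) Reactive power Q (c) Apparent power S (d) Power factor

Step 1 — Angular frequency: ω = 2π·f = 2π·1320 = 8294 rad/s.
Step 2 — Component impedances:
  R: Z = R = 4020 Ω
  C: Z = 1/(jωC) = -j/(ω·C) = 0 - j1096 Ω
Step 3 — Series combination: Z_total = R + C = 4020 - j1096 Ω = 4167∠-15.3° Ω.
Step 4 — Source phasor: V = 24∠60.0° V = 12 + j20.78 V.
Step 5 — Current: I = V / Z = 0.001466 + j0.00557 A = 0.00576∠75.3° A.
Step 6 — Complex power: S = V·I* = 0.1334 - j0.03636 VA.
Step 7 — Real power: P = Re(S) = 0.1334 W.
Step 8 — Reactive power: Q = Im(S) = -0.03636 VAR.
Step 9 — Apparent power: |S| = 0.1382 VA.
Step 10 — Power factor: PF = P/|S| = 0.9648 (leading).

(a) P = 0.1334 W  (b) Q = -0.03636 VAR  (c) S = 0.1382 VA  (d) PF = 0.9648 (leading)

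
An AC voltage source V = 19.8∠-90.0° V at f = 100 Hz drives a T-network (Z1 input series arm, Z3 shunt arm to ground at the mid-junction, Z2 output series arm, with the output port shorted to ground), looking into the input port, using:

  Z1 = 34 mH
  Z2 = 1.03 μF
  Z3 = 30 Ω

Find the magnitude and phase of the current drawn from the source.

Step 1 — Angular frequency: ω = 2π·f = 2π·100 = 628.3 rad/s.
Step 2 — Component impedances:
  Z1: Z = jωL = j·628.3·0.034 = 0 + j21.36 Ω
  Z2: Z = 1/(jωC) = -j/(ω·C) = 0 - j1545 Ω
  Z3: Z = R = 30 Ω
Step 3 — With the output port shorted to ground, the output series arm Z2 runs from the junction to ground; the shunt arm Z3 also runs from the junction to ground. They appear in parallel: Z3 || Z2 = 29.99 - j0.5822 Ω.
Step 4 — Series with input arm Z1: Z_in = Z1 + (Z3 || Z2) = 29.99 + j20.78 Ω = 36.48∠34.7° Ω.
Step 5 — Source phasor: V = 19.8∠-90.0° V = 0 - j19.8 V.
Step 6 — Ohm's law: I = V / Z_total = (0 - j19.8) / (29.99 + j20.78) = -0.3091 - j0.4461 A.
Step 7 — Convert to polar: |I| = 0.5427 A, ∠I = -124.7°.

I = 0.5427∠-124.7° A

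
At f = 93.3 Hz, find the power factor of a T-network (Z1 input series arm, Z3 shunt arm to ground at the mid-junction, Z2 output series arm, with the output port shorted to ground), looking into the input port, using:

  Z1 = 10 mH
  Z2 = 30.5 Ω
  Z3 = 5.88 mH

Step 1 — Angular frequency: ω = 2π·f = 2π·93.3 = 586.2 rad/s.
Step 2 — Component impedances:
  Z1: Z = jωL = j·586.2·0.01 = 0 + j5.862 Ω
  Z2: Z = R = 30.5 Ω
  Z3: Z = jωL = j·586.2·0.00588 = 0 + j3.447 Ω
Step 3 — With the output port shorted to ground, the output series arm Z2 runs from the junction to ground; the shunt arm Z3 also runs from the junction to ground. They appear in parallel: Z3 || Z2 = 0.3847 + j3.404 Ω.
Step 4 — Series with input arm Z1: Z_in = Z1 + (Z3 || Z2) = 0.3847 + j9.266 Ω = 9.274∠87.6° Ω.
Step 5 — Power factor: PF = cos(φ) = Re(Z)/|Z| = 0.3847/9.274 = 0.04148.
Step 6 — Type: Im(Z) = 9.266 ⇒ lagging (phase φ = 87.6°).

PF = 0.04148 (lagging, φ = 87.6°)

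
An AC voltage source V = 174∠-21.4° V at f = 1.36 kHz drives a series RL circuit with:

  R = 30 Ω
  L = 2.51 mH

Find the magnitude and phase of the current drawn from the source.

Step 1 — Angular frequency: ω = 2π·f = 2π·1360 = 8545 rad/s.
Step 2 — Component impedances:
  R: Z = R = 30 Ω
  L: Z = jωL = j·8545·0.00251 = 0 + j21.45 Ω
Step 3 — Series combination: Z_total = R + L = 30 + j21.45 Ω = 36.88∠35.6° Ω.
Step 4 — Source phasor: V = 174∠-21.4° V = 162 - j63.49 V.
Step 5 — Ohm's law: I = V / Z_total = (162 - j63.49) / (30 + j21.45) = 2.572 - j3.955 A.
Step 6 — Convert to polar: |I| = 4.718 A, ∠I = -57.0°.

I = 4.718∠-57.0° A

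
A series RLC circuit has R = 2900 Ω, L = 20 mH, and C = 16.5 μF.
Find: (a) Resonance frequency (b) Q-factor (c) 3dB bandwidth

Step 1 — Resonance: ω₀ = 1/√(LC) = 1/√(0.02·1.65e-05) = 1741 rad/s.
Step 2 — f₀ = ω₀/(2π) = 277.1 Hz.
Step 3 — Series Q: Q = ω₀L/R = 1741·0.02/2900 = 0.01201.
Step 4 — Bandwidth: Δω = ω₀/Q = 1.45e+05 rad/s; BW = Δω/(2π) = 2.308e+04 Hz.

(a) f₀ = 277.1 Hz  (b) Q = 0.01201  (c) BW = 2.308e+04 Hz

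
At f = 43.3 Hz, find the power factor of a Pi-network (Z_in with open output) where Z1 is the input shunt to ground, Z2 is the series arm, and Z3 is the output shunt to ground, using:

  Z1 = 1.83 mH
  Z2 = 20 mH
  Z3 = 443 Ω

Step 1 — Angular frequency: ω = 2π·f = 2π·43.3 = 272.1 rad/s.
Step 2 — Component impedances:
  Z1: Z = jωL = j·272.1·0.00183 = 0 + j0.4979 Ω
  Z2: Z = jωL = j·272.1·0.02 = 0 + j5.441 Ω
  Z3: Z = R = 443 Ω
Step 3 — With open output, the series arm Z2 and the output shunt Z3 appear in series to ground: Z2 + Z3 = 443 + j5.441 Ω.
Step 4 — Parallel with input shunt Z1: Z_in = Z1 || (Z2 + Z3) = 0.0005594 + j0.4979 Ω = 0.4979∠89.9° Ω.
Step 5 — Power factor: PF = cos(φ) = Re(Z)/|Z| = 0.0005594/0.4979 = 0.001124.
Step 6 — Type: Im(Z) = 0.4979 ⇒ lagging (phase φ = 89.9°).

PF = 0.001124 (lagging, φ = 89.9°)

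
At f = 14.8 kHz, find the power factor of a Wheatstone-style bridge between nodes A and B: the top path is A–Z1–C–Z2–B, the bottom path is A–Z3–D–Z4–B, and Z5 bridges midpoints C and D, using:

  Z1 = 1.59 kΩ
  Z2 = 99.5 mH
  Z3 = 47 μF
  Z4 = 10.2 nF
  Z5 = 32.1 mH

Step 1 — Angular frequency: ω = 2π·f = 2π·1.48e+04 = 9.299e+04 rad/s.
Step 2 — Component impedances:
  Z1: Z = R = 1590 Ω
  Z2: Z = jωL = j·9.299e+04·0.0995 = 0 + j9253 Ω
  Z3: Z = 1/(jωC) = -j/(ω·C) = 0 - j0.2288 Ω
  Z4: Z = 1/(jωC) = -j/(ω·C) = 0 - j1054 Ω
  Z5: Z = jωL = j·9.299e+04·0.0321 = 0 + j2985 Ω
Step 3 — Bridge requires nodal analysis (the Z5 bridge couples midpoints C and D, so the two paths cannot be reduced to a simple series/parallel combination). Setting node B to ground and injecting 1 A at node A, the 3-node admittance system at A, C, D solves to V_A = Z_AB = 17.24 - j1178 Ω = 1178∠-89.2° Ω.
Step 4 — Power factor: PF = cos(φ) = Re(Z)/|Z| = 17.239/1177.8 = 0.01464.
Step 5 — Type: Im(Z) = -1178 ⇒ leading (phase φ = -89.2°).

PF = 0.01464 (leading, φ = -89.2°)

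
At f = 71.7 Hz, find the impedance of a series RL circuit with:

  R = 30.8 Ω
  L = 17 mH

Step 1 — Angular frequency: ω = 2π·f = 2π·71.7 = 450.5 rad/s.
Step 2 — Component impedances:
  R: Z = R = 30.8 Ω
  L: Z = jωL = j·450.5·0.017 = 0 + j7.659 Ω
Step 3 — Series combination: Z_total = R + L = 30.8 + j7.659 Ω = 31.74∠14.0° Ω.

Z = 30.8 + j7.659 Ω = 31.74∠14.0° Ω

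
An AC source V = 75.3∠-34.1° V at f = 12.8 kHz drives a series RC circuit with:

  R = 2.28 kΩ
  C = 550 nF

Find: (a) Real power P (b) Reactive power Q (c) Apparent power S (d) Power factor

Step 1 — Angular frequency: ω = 2π·f = 2π·1.28e+04 = 8.042e+04 rad/s.
Step 2 — Component impedances:
  R: Z = R = 2280 Ω
  C: Z = 1/(jωC) = -j/(ω·C) = 0 - j22.61 Ω
Step 3 — Series combination: Z_total = R + C = 2280 - j22.61 Ω = 2280∠-0.6° Ω.
Step 4 — Source phasor: V = 75.3∠-34.1° V = 62.35 - j42.22 V.
Step 5 — Current: I = V / Z = 0.02753 - j0.01824 A = 0.03302∠-33.5° A.
Step 6 — Complex power: S = V·I* = 2.487 - j0.02466 VA.
Step 7 — Real power: P = Re(S) = 2.487 W.
Step 8 — Reactive power: Q = Im(S) = -0.02466 VAR.
Step 9 — Apparent power: |S| = 2.487 VA.
Step 10 — Power factor: PF = P/|S| = 1 (leading).

(a) P = 2.487 W  (b) Q = -0.02466 VAR  (c) S = 2.487 VA  (d) PF = 1 (leading)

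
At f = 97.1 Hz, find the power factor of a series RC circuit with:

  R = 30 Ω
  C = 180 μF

Step 1 — Angular frequency: ω = 2π·f = 2π·97.1 = 610.1 rad/s.
Step 2 — Component impedances:
  R: Z = R = 30 Ω
  C: Z = 1/(jωC) = -j/(ω·C) = 0 - j9.106 Ω
Step 3 — Series combination: Z_total = R + C = 30 - j9.106 Ω = 31.35∠-16.9° Ω.
Step 4 — Power factor: PF = cos(φ) = Re(Z)/|Z| = 30/31.35 = 0.9569.
Step 5 — Type: Im(Z) = -9.106 ⇒ leading (phase φ = -16.9°).

PF = 0.9569 (leading, φ = -16.9°)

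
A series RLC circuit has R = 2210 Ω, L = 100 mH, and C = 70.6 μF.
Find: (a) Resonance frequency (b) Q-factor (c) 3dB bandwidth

Step 1 — Resonance condition Im(Z)=0 gives ω₀ = 1/√(LC).
Step 2 — ω₀ = 1/√(0.1·7.06e-05) = 376.4 rad/s.
Step 3 — f₀ = ω₀/(2π) = 59.9 Hz.
Step 4 — Series Q: Q = ω₀L/R = 376.4·0.1/2210 = 0.01703.
Step 5 — 3dB bandwidth: Δω = ω₀/Q = 2.21e+04 rad/s; BW = Δω/(2π) = 3517 Hz.

(a) f₀ = 59.9 Hz  (b) Q = 0.01703  (c) BW = 3517 Hz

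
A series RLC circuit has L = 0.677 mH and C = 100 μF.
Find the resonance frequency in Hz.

Step 1 — Resonance condition Im(Z)=0 gives ω₀ = 1/√(LC).
Step 2 — ω₀ = 1/√(0.000677·0.0001) = 3843 rad/s.
Step 3 — f₀ = ω₀/(2π) = 611.7 Hz.

f₀ = 611.7 Hz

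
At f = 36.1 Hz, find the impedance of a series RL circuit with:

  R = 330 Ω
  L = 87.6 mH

Step 1 — Angular frequency: ω = 2π·f = 2π·36.1 = 226.8 rad/s.
Step 2 — Component impedances:
  R: Z = R = 330 Ω
  L: Z = jωL = j·226.8·0.0876 = 0 + j19.87 Ω
Step 3 — Series combination: Z_total = R + L = 330 + j19.87 Ω = 330.6∠3.4° Ω.

Z = 330 + j19.87 Ω = 330.6∠3.4° Ω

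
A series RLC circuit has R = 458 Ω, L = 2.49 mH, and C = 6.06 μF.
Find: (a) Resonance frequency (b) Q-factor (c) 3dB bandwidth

Step 1 — Resonance: ω₀ = 1/√(LC) = 1/√(0.00249·6.06e-06) = 8141 rad/s.
Step 2 — f₀ = ω₀/(2π) = 1296 Hz.
Step 3 — Series Q: Q = ω₀L/R = 8141·0.00249/458 = 0.04426.
Step 4 — Bandwidth: Δω = ω₀/Q = 1.839e+05 rad/s; BW = Δω/(2π) = 2.927e+04 Hz.

(a) f₀ = 1296 Hz  (b) Q = 0.04426  (c) BW = 2.927e+04 Hz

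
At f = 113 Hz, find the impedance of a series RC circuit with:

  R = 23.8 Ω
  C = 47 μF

Step 1 — Angular frequency: ω = 2π·f = 2π·113 = 710 rad/s.
Step 2 — Component impedances:
  R: Z = R = 23.8 Ω
  C: Z = 1/(jωC) = -j/(ω·C) = 0 - j29.97 Ω
Step 3 — Series combination: Z_total = R + C = 23.8 - j29.97 Ω = 38.27∠-51.5° Ω.

Z = 23.8 - j29.97 Ω = 38.27∠-51.5° Ω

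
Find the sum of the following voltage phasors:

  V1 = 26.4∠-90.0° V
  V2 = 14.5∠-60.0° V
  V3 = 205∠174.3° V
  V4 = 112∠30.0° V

Step 1 — Convert each phasor to rectangular form:
  V1 = 26.4·(cos(-90.0°) + j·sin(-90.0°)) = 0 - j26.4 V
  V2 = 14.5·(cos(-60.0°) + j·sin(-60.0°)) = 7.25 - j12.56 V
  V3 = 205·(cos(174.3°) + j·sin(174.3°)) = -204 + j20.36 V
  V4 = 112·(cos(30.0°) + j·sin(30.0°)) = 96.99 + j56 V
Step 2 — Sum components: V_total = -99.74 + j37.4 V.
Step 3 — Convert to polar: |V_total| = 106.5 V, ∠V_total = 159.4°.

V_total = 106.5∠159.4° V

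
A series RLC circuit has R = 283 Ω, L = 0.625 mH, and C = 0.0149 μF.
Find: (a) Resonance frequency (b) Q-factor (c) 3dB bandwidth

Step 1 — Resonance condition Im(Z)=0 gives ω₀ = 1/√(LC).
Step 2 — ω₀ = 1/√(0.000625·1.49e-08) = 3.277e+05 rad/s.
Step 3 — f₀ = ω₀/(2π) = 5.215e+04 Hz.
Step 4 — Series Q: Q = ω₀L/R = 3.277e+05·0.000625/283 = 0.7237.
Step 5 — 3dB bandwidth: Δω = ω₀/Q = 4.528e+05 rad/s; BW = Δω/(2π) = 7.207e+04 Hz.

(a) f₀ = 5.215e+04 Hz  (b) Q = 0.7237  (c) BW = 7.207e+04 Hz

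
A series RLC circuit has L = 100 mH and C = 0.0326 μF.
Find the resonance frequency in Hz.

Step 1 — Resonance condition Im(Z)=0 gives ω₀ = 1/√(LC).
Step 2 — ω₀ = 1/√(0.1·3.26e-08) = 1.751e+04 rad/s.
Step 3 — f₀ = ω₀/(2π) = 2787 Hz.

f₀ = 2787 Hz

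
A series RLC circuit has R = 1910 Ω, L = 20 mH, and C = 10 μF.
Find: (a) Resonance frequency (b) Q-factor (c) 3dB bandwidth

Step 1 — Resonance condition Im(Z)=0 gives ω₀ = 1/√(LC).
Step 2 — ω₀ = 1/√(0.02·1e-05) = 2236 rad/s.
Step 3 — f₀ = ω₀/(2π) = 355.9 Hz.
Step 4 — Series Q: Q = ω₀L/R = 2236·0.02/1910 = 0.02341.
Step 5 — 3dB bandwidth: Δω = ω₀/Q = 9.55e+04 rad/s; BW = Δω/(2π) = 1.52e+04 Hz.

(a) f₀ = 355.9 Hz  (b) Q = 0.02341  (c) BW = 1.52e+04 Hz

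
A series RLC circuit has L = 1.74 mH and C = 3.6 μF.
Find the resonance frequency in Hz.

Step 1 — Resonance condition Im(Z)=0 gives ω₀ = 1/√(LC).
Step 2 — ω₀ = 1/√(0.00174·3.6e-06) = 1.263e+04 rad/s.
Step 3 — f₀ = ω₀/(2π) = 2011 Hz.

f₀ = 2011 Hz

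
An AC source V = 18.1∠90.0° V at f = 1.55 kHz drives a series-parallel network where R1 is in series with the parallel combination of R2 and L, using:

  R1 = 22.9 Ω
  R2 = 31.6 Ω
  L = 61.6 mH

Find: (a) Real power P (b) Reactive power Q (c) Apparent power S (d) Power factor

Step 1 — Angular frequency: ω = 2π·f = 2π·1550 = 9739 rad/s.
Step 2 — Component impedances:
  R1: Z = R = 22.9 Ω
  R2: Z = R = 31.6 Ω
  L: Z = jωL = j·9739·0.0616 = 0 + j599.9 Ω
Step 3 — Parallel branch: R2 || L = 1/(1/R2 + 1/L) = 31.51 + j1.66 Ω.
Step 4 — Series with R1: Z_total = R1 + (R2 || L) = 54.41 + j1.66 Ω = 54.44∠1.7° Ω.
Step 5 — Source phasor: V = 18.1∠90.0° V = 0 + j18.1 V.
Step 6 — Current: I = V / Z = 0.01014 + j0.3323 A = 0.3325∠88.3° A.
Step 7 — Complex power: S = V·I* = 6.015 + j0.1835 VA.
Step 8 — Real power: P = Re(S) = 6.015 W.
Step 9 — Reactive power: Q = Im(S) = 0.1835 VAR.
Step 10 — Apparent power: |S| = 6.018 VA.
Step 11 — Power factor: PF = P/|S| = 0.9995 (lagging).

(a) P = 6.015 W  (b) Q = 0.1835 VAR  (c) S = 6.018 VA  (d) PF = 0.9995 (lagging)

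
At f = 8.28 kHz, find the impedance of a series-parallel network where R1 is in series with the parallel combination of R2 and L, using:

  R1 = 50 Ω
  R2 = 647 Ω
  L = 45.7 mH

Step 1 — Angular frequency: ω = 2π·f = 2π·8280 = 5.202e+04 rad/s.
Step 2 — Component impedances:
  R1: Z = R = 50 Ω
  R2: Z = R = 647 Ω
  L: Z = jωL = j·5.202e+04·0.0457 = 0 + j2378 Ω
Step 3 — Parallel branch: R2 || L = 1/(1/R2 + 1/L) = 602.4 + j163.9 Ω.
Step 4 — Series with R1: Z_total = R1 + (R2 || L) = 652.4 + j163.9 Ω = 672.7∠14.1° Ω.

Z = 652.4 + j163.9 Ω = 672.7∠14.1° Ω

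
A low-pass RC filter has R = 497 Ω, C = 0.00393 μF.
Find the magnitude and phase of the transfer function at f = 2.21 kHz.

Step 1 — Angular frequency: ω = 2π·2210 = 1.389e+04 rad/s.
Step 2 — Transfer function: H(jω) = 1/(1 + jωRC).
Step 3 — Denominator: 1 + jωRC = 1 + j·1.389e+04·497·3.93e-09 = 1 + j0.02712.
Step 4 — H = 0.9993 - j0.0271.
Step 5 — Magnitude: |H| = 0.9996 (-0.0 dB); phase: φ = -1.6°.

|H| = 0.9996 (-0.0 dB), φ = -1.6°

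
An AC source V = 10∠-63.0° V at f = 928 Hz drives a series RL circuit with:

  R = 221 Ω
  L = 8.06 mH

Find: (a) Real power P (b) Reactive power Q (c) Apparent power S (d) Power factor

Step 1 — Angular frequency: ω = 2π·f = 2π·928 = 5831 rad/s.
Step 2 — Component impedances:
  R: Z = R = 221 Ω
  L: Z = jωL = j·5831·0.00806 = 0 + j47 Ω
Step 3 — Series combination: Z_total = R + L = 221 + j47 Ω = 225.9∠12.0° Ω.
Step 4 — Source phasor: V = 10∠-63.0° V = 4.54 - j8.91 V.
Step 5 — Current: I = V / Z = 0.01145 - j0.04275 A = 0.04426∠-75.0° A.
Step 6 — Complex power: S = V·I* = 0.4329 + j0.09206 VA.
Step 7 — Real power: P = Re(S) = 0.4329 W.
Step 8 — Reactive power: Q = Im(S) = 0.09206 VAR.
Step 9 — Apparent power: |S| = 0.4426 VA.
Step 10 — Power factor: PF = P/|S| = 0.9781 (lagging).

(a) P = 0.4329 W  (b) Q = 0.09206 VAR  (c) S = 0.4426 VA  (d) PF = 0.9781 (lagging)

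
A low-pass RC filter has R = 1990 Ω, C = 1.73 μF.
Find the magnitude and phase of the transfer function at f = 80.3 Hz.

Step 1 — Angular frequency: ω = 2π·80.3 = 504.5 rad/s.
Step 2 — Transfer function: H(jω) = 1/(1 + jωRC).
Step 3 — Denominator: 1 + jωRC = 1 + j·504.5·1990·1.73e-06 = 1 + j1.737.
Step 4 — H = 0.2489 - j0.4324.
Step 5 — Magnitude: |H| = 0.4989 (-6.0 dB); phase: φ = -60.1°.

|H| = 0.4989 (-6.0 dB), φ = -60.1°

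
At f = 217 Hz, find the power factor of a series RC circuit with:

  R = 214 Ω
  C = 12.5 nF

Step 1 — Angular frequency: ω = 2π·f = 2π·217 = 1363 rad/s.
Step 2 — Component impedances:
  R: Z = R = 214 Ω
  C: Z = 1/(jωC) = -j/(ω·C) = 0 - j5.867e+04 Ω
Step 3 — Series combination: Z_total = R + C = 214 - j5.867e+04 Ω = 5.868e+04∠-89.8° Ω.
Step 4 — Power factor: PF = cos(φ) = Re(Z)/|Z| = 214/5.868e+04 = 0.003647.
Step 5 — Type: Im(Z) = -5.867e+04 ⇒ leading (phase φ = -89.8°).

PF = 0.003647 (leading, φ = -89.8°)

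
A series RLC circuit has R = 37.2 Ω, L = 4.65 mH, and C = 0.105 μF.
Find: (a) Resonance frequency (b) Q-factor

Step 1 — Resonance condition Im(Z)=0 gives ω₀ = 1/√(LC).
Step 2 — ω₀ = 1/√(0.00465·1.05e-07) = 4.526e+04 rad/s.
Step 3 — f₀ = ω₀/(2π) = 7203 Hz.
Step 4 — Series Q: Q = ω₀L/R = 4.526e+04·0.00465/37.2 = 5.657.

(a) f₀ = 7203 Hz  (b) Q = 5.657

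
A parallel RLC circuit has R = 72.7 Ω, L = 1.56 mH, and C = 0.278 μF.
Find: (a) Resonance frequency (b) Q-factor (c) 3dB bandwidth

Step 1 — Resonance: ω₀ = 1/√(LC) = 1/√(0.00156·2.78e-07) = 4.802e+04 rad/s.
Step 2 — f₀ = ω₀/(2π) = 7642 Hz.
Step 3 — Parallel Q: Q = R/(ω₀L) = 72.7/(4.802e+04·0.00156) = 0.9705.
Step 4 — Bandwidth: Δω = ω₀/Q = 4.948e+04 rad/s; BW = Δω/(2π) = 7875 Hz.

(a) f₀ = 7642 Hz  (b) Q = 0.9705  (c) BW = 7875 Hz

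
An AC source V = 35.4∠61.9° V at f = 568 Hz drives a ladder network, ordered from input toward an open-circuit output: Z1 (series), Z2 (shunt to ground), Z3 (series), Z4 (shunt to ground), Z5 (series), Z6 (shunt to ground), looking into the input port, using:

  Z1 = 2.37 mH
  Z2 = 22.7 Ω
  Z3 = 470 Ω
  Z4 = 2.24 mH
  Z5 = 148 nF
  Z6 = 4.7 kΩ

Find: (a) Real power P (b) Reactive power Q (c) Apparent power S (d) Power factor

Step 1 — Angular frequency: ω = 2π·f = 2π·568 = 3569 rad/s.
Step 2 — Component impedances:
  Z1: Z = jωL = j·3569·0.00237 = 0 + j8.458 Ω
  Z2: Z = R = 22.7 Ω
  Z3: Z = R = 470 Ω
  Z4: Z = jωL = j·3569·0.00224 = 0 + j7.994 Ω
  Z5: Z = 1/(jωC) = -j/(ω·C) = 0 - j1893 Ω
  Z6: Z = R = 4700 Ω
Step 3 — Ladder network (open output): work backward from the far end, alternating series and parallel combinations. Z_in = 21.65 + j8.475 Ω = 23.25∠21.4° Ω.
Step 4 — Source phasor: V = 35.4∠61.9° V = 16.67 + j31.23 V.
Step 5 — Current: I = V / Z = 1.157 + j0.9892 A = 1.522∠40.5° A.
Step 6 — Complex power: S = V·I* = 50.18 + j19.64 VA.
Step 7 — Real power: P = Re(S) = 50.18 W.
Step 8 — Reactive power: Q = Im(S) = 19.64 VAR.
Step 9 — Apparent power: |S| = 53.89 VA.
Step 10 — Power factor: PF = P/|S| = 0.9312 (lagging).

(a) P = 50.18 W  (b) Q = 19.64 VAR  (c) S = 53.89 VA  (d) PF = 0.9312 (lagging)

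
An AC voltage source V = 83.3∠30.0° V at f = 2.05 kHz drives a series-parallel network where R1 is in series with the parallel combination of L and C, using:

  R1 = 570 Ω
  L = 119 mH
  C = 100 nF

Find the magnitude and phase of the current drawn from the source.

Step 1 — Angular frequency: ω = 2π·f = 2π·2050 = 1.288e+04 rad/s.
Step 2 — Component impedances:
  R1: Z = R = 570 Ω
  L: Z = jωL = j·1.288e+04·0.119 = 0 + j1533 Ω
  C: Z = 1/(jωC) = -j/(ω·C) = 0 - j776.4 Ω
Step 3 — Parallel branch: L || C = 1/(1/L + 1/C) = 0 - j1573 Ω.
Step 4 — Series with R1: Z_total = R1 + (L || C) = 570 - j1573 Ω = 1673∠-70.1° Ω.
Step 5 — Source phasor: V = 83.3∠30.0° V = 72.14 + j41.65 V.
Step 6 — Ohm's law: I = V / Z_total = (72.14 + j41.65) / (570 - j1573) = -0.008716 + j0.04901 A.
Step 7 — Convert to polar: |I| = 0.04978 A, ∠I = 100.1°.

I = 0.04978∠100.1° A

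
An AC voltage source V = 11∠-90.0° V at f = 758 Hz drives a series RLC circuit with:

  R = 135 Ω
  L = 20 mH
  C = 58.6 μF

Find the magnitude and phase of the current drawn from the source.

Step 1 — Angular frequency: ω = 2π·f = 2π·758 = 4763 rad/s.
Step 2 — Component impedances:
  R: Z = R = 135 Ω
  L: Z = jωL = j·4763·0.02 = 0 + j95.25 Ω
  C: Z = 1/(jωC) = -j/(ω·C) = 0 - j3.583 Ω
Step 3 — Series combination: Z_total = R + L + C = 135 + j91.67 Ω = 163.2∠34.2° Ω.
Step 4 — Source phasor: V = 11∠-90.0° V = 0 - j11 V.
Step 5 — Ohm's law: I = V / Z_total = (0 - j11) / (135 + j91.67) = -0.03787 - j0.05577 A.
Step 6 — Convert to polar: |I| = 0.06741 A, ∠I = -124.2°.

I = 0.06741∠-124.2° A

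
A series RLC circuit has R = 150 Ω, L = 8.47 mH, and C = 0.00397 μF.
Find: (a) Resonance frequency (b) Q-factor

Step 1 — Resonance condition Im(Z)=0 gives ω₀ = 1/√(LC).
Step 2 — ω₀ = 1/√(0.00847·3.97e-09) = 1.724e+05 rad/s.
Step 3 — f₀ = ω₀/(2π) = 2.745e+04 Hz.
Step 4 — Series Q: Q = ω₀L/R = 1.724e+05·0.00847/150 = 9.738.

(a) f₀ = 2.745e+04 Hz  (b) Q = 9.738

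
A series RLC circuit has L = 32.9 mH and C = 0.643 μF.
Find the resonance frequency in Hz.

Step 1 — Resonance condition Im(Z)=0 gives ω₀ = 1/√(LC).
Step 2 — ω₀ = 1/√(0.0329·6.43e-07) = 6875 rad/s.
Step 3 — f₀ = ω₀/(2π) = 1094 Hz.

f₀ = 1094 Hz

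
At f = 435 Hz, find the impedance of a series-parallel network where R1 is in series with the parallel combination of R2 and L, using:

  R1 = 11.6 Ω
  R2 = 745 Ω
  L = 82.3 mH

Step 1 — Angular frequency: ω = 2π·f = 2π·435 = 2733 rad/s.
Step 2 — Component impedances:
  R1: Z = R = 11.6 Ω
  R2: Z = R = 745 Ω
  L: Z = jωL = j·2733·0.0823 = 0 + j224.9 Ω
Step 3 — Parallel branch: R2 || L = 1/(1/R2 + 1/L) = 62.24 + j206.1 Ω.
Step 4 — Series with R1: Z_total = R1 + (R2 || L) = 73.84 + j206.1 Ω = 219∠70.3° Ω.

Z = 73.84 + j206.1 Ω = 219∠70.3° Ω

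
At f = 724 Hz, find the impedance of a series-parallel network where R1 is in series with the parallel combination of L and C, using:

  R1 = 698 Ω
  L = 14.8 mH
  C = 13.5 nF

Step 1 — Angular frequency: ω = 2π·f = 2π·724 = 4549 rad/s.
Step 2 — Component impedances:
  R1: Z = R = 698 Ω
  L: Z = jωL = j·4549·0.0148 = 0 + j67.33 Ω
  C: Z = 1/(jωC) = -j/(ω·C) = 0 - j1.628e+04 Ω
Step 3 — Parallel branch: L || C = 1/(1/L + 1/C) = 0 + j67.61 Ω.
Step 4 — Series with R1: Z_total = R1 + (L || C) = 698 + j67.61 Ω = 701.3∠5.5° Ω.

Z = 698 + j67.61 Ω = 701.3∠5.5° Ω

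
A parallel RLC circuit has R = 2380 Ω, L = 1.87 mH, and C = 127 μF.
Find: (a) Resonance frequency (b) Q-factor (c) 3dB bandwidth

Step 1 — Resonance: ω₀ = 1/√(LC) = 1/√(0.00187·0.000127) = 2052 rad/s.
Step 2 — f₀ = ω₀/(2π) = 326.6 Hz.
Step 3 — Parallel Q: Q = R/(ω₀L) = 2380/(2052·0.00187) = 620.2.
Step 4 — Bandwidth: Δω = ω₀/Q = 3.308 rad/s; BW = Δω/(2π) = 0.5265 Hz.

(a) f₀ = 326.6 Hz  (b) Q = 620.2  (c) BW = 0.5265 Hz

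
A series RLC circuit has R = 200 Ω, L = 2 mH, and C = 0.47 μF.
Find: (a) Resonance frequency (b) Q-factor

Step 1 — Resonance condition Im(Z)=0 gives ω₀ = 1/√(LC).
Step 2 — ω₀ = 1/√(0.002·4.7e-07) = 3.262e+04 rad/s.
Step 3 — f₀ = ω₀/(2π) = 5191 Hz.
Step 4 — Series Q: Q = ω₀L/R = 3.262e+04·0.002/200 = 0.3262.

(a) f₀ = 5191 Hz  (b) Q = 0.3262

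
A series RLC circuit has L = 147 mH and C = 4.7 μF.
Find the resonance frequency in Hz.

Step 1 — Resonance condition Im(Z)=0 gives ω₀ = 1/√(LC).
Step 2 — ω₀ = 1/√(0.147·4.7e-06) = 1203 rad/s.
Step 3 — f₀ = ω₀/(2π) = 191.5 Hz.

f₀ = 191.5 Hz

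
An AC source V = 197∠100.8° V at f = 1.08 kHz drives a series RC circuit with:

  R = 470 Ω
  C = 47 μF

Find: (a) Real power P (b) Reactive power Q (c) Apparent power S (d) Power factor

Step 1 — Angular frequency: ω = 2π·f = 2π·1080 = 6786 rad/s.
Step 2 — Component impedances:
  R: Z = R = 470 Ω
  C: Z = 1/(jωC) = -j/(ω·C) = 0 - j3.135 Ω
Step 3 — Series combination: Z_total = R + C = 470 - j3.135 Ω = 470∠-0.4° Ω.
Step 4 — Source phasor: V = 197∠100.8° V = -36.91 + j193.5 V.
Step 5 — Current: I = V / Z = -0.08128 + j0.4112 A = 0.4191∠101.2° A.
Step 6 — Complex power: S = V·I* = 82.57 - j0.5508 VA.
Step 7 — Real power: P = Re(S) = 82.57 W.
Step 8 — Reactive power: Q = Im(S) = -0.5508 VAR.
Step 9 — Apparent power: |S| = 82.57 VA.
Step 10 — Power factor: PF = P/|S| = 1 (leading).

(a) P = 82.57 W  (b) Q = -0.5508 VAR  (c) S = 82.57 VA  (d) PF = 1 (leading)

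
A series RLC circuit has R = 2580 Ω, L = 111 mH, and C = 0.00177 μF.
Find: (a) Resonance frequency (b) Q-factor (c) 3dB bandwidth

Step 1 — Resonance condition Im(Z)=0 gives ω₀ = 1/√(LC).
Step 2 — ω₀ = 1/√(0.111·1.77e-09) = 7.134e+04 rad/s.
Step 3 — f₀ = ω₀/(2π) = 1.135e+04 Hz.
Step 4 — Series Q: Q = ω₀L/R = 7.134e+04·0.111/2580 = 3.069.
Step 5 — 3dB bandwidth: Δω = ω₀/Q = 2.324e+04 rad/s; BW = Δω/(2π) = 3699 Hz.

(a) f₀ = 1.135e+04 Hz  (b) Q = 3.069  (c) BW = 3699 Hz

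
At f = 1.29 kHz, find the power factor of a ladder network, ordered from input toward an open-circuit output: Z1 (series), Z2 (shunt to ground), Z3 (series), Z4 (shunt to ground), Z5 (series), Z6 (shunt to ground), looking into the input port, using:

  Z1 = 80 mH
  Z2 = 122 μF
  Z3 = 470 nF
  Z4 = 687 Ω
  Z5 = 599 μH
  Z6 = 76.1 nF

Step 1 — Angular frequency: ω = 2π·f = 2π·1290 = 8105 rad/s.
Step 2 — Component impedances:
  Z1: Z = jωL = j·8105·0.08 = 0 + j648.4 Ω
  Z2: Z = 1/(jωC) = -j/(ω·C) = 0 - j1.011 Ω
  Z3: Z = 1/(jωC) = -j/(ω·C) = 0 - j262.5 Ω
  Z4: Z = R = 687 Ω
  Z5: Z = jωL = j·8105·0.000599 = 0 + j4.855 Ω
  Z6: Z = 1/(jωC) = -j/(ω·C) = 0 - j1621 Ω
Step 3 — Ladder network (open output): work backward from the far end, alternating series and parallel combinations. Z_in = 0.0009926 + j647.4 Ω = 647.4∠90.0° Ω.
Step 4 — Power factor: PF = cos(φ) = Re(Z)/|Z| = 0.0009926/647.4 = 1.533e-06.
Step 5 — Type: Im(Z) = 647.4 ⇒ lagging (phase φ = 90.0°).

PF = 1.533e-06 (lagging, φ = 90.0°)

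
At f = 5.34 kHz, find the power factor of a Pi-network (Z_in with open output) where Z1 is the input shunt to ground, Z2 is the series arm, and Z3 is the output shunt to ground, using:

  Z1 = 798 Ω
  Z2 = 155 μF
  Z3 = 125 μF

Step 1 — Angular frequency: ω = 2π·f = 2π·5340 = 3.355e+04 rad/s.
Step 2 — Component impedances:
  Z1: Z = R = 798 Ω
  Z2: Z = 1/(jωC) = -j/(ω·C) = 0 - j0.1923 Ω
  Z3: Z = 1/(jωC) = -j/(ω·C) = 0 - j0.2384 Ω
Step 3 — With open output, the series arm Z2 and the output shunt Z3 appear in series to ground: Z2 + Z3 = 0 - j0.4307 Ω.
Step 4 — Parallel with input shunt Z1: Z_in = Z1 || (Z2 + Z3) = 0.0002325 - j0.4307 Ω = 0.4307∠-90.0° Ω.
Step 5 — Power factor: PF = cos(φ) = Re(Z)/|Z| = 0.00023248/0.43072 = 0.0005397.
Step 6 — Type: Im(Z) = -0.4307 ⇒ leading (phase φ = -90.0°).

PF = 0.0005397 (leading, φ = -90.0°)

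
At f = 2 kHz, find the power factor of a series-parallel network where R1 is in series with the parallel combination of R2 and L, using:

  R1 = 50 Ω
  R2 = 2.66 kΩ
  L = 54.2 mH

Step 1 — Angular frequency: ω = 2π·f = 2π·2000 = 1.257e+04 rad/s.
Step 2 — Component impedances:
  R1: Z = R = 50 Ω
  R2: Z = R = 2660 Ω
  L: Z = jωL = j·1.257e+04·0.0542 = 0 + j681.1 Ω
Step 3 — Parallel branch: R2 || L = 1/(1/R2 + 1/L) = 163.7 + j639.2 Ω.
Step 4 — Series with R1: Z_total = R1 + (R2 || L) = 213.7 + j639.2 Ω = 674∠71.5° Ω.
Step 5 — Power factor: PF = cos(φ) = Re(Z)/|Z| = 213.67/673.96 = 0.317.
Step 6 — Type: Im(Z) = 639.2 ⇒ lagging (phase φ = 71.5°).

PF = 0.317 (lagging, φ = 71.5°)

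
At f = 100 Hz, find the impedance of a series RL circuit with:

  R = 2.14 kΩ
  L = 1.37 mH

Step 1 — Angular frequency: ω = 2π·f = 2π·100 = 628.3 rad/s.
Step 2 — Component impedances:
  R: Z = R = 2140 Ω
  L: Z = jωL = j·628.3·0.00137 = 0 + j0.8608 Ω
Step 3 — Series combination: Z_total = R + L = 2140 + j0.8608 Ω = 2140∠0.0° Ω.

Z = 2140 + j0.8608 Ω = 2140∠0.0° Ω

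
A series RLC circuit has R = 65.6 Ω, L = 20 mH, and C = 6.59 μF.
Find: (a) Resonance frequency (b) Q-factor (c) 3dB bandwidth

Step 1 — Resonance: ω₀ = 1/√(LC) = 1/√(0.02·6.59e-06) = 2754 rad/s.
Step 2 — f₀ = ω₀/(2π) = 438.4 Hz.
Step 3 — Series Q: Q = ω₀L/R = 2754·0.02/65.6 = 0.8398.
Step 4 — Bandwidth: Δω = ω₀/Q = 3280 rad/s; BW = Δω/(2π) = 522 Hz.

(a) f₀ = 438.4 Hz  (b) Q = 0.8398  (c) BW = 522 Hz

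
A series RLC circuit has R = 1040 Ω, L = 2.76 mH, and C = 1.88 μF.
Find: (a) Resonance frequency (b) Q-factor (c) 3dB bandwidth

Step 1 — Resonance condition Im(Z)=0 gives ω₀ = 1/√(LC).
Step 2 — ω₀ = 1/√(0.00276·1.88e-06) = 1.388e+04 rad/s.
Step 3 — f₀ = ω₀/(2π) = 2209 Hz.
Step 4 — Series Q: Q = ω₀L/R = 1.388e+04·0.00276/1040 = 0.03684.
Step 5 — 3dB bandwidth: Δω = ω₀/Q = 3.768e+05 rad/s; BW = Δω/(2π) = 5.997e+04 Hz.

(a) f₀ = 2209 Hz  (b) Q = 0.03684  (c) BW = 5.997e+04 Hz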